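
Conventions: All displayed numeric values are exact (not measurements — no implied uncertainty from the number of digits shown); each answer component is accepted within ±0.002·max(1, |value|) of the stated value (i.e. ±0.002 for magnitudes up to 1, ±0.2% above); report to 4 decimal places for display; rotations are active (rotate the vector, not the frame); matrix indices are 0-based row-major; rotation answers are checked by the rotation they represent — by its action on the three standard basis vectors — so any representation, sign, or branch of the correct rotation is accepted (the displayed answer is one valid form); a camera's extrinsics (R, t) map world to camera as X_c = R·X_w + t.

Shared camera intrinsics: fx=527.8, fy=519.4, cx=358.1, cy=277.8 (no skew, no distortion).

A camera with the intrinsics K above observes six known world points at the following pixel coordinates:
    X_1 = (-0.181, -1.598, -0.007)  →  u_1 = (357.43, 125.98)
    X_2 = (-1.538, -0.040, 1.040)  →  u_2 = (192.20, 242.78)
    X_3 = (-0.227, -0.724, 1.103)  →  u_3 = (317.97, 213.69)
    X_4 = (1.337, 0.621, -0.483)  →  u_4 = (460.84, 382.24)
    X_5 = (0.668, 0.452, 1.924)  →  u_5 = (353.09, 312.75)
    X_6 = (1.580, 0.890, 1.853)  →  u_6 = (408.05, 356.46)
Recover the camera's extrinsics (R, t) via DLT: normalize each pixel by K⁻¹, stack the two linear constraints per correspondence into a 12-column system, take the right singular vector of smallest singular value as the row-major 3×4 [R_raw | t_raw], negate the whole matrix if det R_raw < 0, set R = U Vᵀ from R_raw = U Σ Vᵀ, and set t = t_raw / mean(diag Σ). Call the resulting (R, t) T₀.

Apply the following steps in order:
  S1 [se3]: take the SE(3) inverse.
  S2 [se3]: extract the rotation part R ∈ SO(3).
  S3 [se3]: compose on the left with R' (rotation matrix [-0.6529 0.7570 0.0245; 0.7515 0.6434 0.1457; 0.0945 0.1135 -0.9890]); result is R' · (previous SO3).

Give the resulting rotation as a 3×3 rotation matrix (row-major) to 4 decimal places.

source (pnp_recover): camera pose = R=[0.9508 -0.2404 -0.1954; 0.2263 0.9697 -0.0920; 0.2116 0.0433 0.9764], t=(-0.2200, 0.0800, 5.2797)
after S1 (invert_se3): R=[0.9508 0.2263 0.2116; -0.2404 0.9697 0.0433; -0.1954 -0.0920 0.9764], t=(-0.9263, -0.3591, -5.1907)
after S2 (rot_of_se3): [0.9508 0.2263 0.2116; -0.2404 0.9697 0.0433; -0.1954 -0.0920 0.9764]
after S3 (compose_so3): [-0.8076 0.5841 -0.0815; 0.5314 0.7806 0.3291; 0.2559 0.2225 -0.9408]

rotation (matrix) = ((-0.8076, 0.5841, -0.0815), (0.5314, 0.7806, 0.3291), (0.2559, 0.2225, -0.9408))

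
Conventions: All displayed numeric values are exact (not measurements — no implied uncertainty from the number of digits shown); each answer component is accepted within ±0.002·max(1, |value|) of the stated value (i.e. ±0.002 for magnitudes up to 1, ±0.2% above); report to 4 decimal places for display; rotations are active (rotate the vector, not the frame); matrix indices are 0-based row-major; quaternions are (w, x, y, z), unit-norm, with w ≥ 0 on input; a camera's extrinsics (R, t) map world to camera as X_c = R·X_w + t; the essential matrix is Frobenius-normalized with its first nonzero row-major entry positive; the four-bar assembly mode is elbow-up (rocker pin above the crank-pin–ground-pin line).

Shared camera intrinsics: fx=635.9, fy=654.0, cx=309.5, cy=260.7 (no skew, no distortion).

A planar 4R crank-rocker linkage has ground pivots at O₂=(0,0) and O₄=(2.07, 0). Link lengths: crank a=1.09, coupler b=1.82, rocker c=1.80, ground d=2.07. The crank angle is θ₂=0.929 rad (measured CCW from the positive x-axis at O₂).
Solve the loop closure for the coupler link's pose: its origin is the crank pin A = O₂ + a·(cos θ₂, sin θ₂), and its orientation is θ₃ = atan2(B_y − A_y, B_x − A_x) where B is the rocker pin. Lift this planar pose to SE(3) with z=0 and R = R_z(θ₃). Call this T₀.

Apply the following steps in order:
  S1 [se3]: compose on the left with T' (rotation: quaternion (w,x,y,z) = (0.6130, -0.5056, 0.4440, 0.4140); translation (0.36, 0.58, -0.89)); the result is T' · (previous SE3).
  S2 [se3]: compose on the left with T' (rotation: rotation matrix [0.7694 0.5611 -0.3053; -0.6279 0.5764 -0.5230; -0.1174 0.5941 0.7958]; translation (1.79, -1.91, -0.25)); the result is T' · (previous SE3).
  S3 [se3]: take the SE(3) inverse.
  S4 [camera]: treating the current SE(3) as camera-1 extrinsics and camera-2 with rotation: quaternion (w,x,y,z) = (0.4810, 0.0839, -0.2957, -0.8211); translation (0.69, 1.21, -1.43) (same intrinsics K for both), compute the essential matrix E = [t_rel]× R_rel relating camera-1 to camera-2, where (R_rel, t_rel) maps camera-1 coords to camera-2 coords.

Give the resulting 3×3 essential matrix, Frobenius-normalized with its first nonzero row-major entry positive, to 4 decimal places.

source (fourbar_fk): coupler pose = R=[0.8627 -0.5057 0.0000; 0.5057 0.8627 0.0000; 0.0000 0.0000 1.0000], t=(0.6525, 0.8731, 0.0000)
after S1 (compose_se3): R=[-0.2570 -0.9582 0.1257; 0.1243 0.0962 0.9876; -0.9584 0.2694 0.0944], t=(-0.3037, 0.7456, -1.7386)
after S2 (compose_se3): R=[0.1647 -0.7655 0.6220; 0.7342 0.5162 0.4409; -0.6586 0.3841 0.6471], t=(2.5055, -0.3803, -1.1550)
after S3 (invert_se3): R=[0.1647 0.7342 -0.6586; -0.7655 0.5162 0.3841; 0.6220 0.4409 0.6471], t=(-0.8941, 2.5579, -0.6435)
after S4 (essential): [0.3781 -0.2074 0.5486; 0.4600 0.3228 -0.2653; -0.3249 -0.1394 0.0438]

matrix = [0.3781 -0.2074 0.5486; 0.4600 0.3228 -0.2653; -0.3249 -0.1394 0.0438]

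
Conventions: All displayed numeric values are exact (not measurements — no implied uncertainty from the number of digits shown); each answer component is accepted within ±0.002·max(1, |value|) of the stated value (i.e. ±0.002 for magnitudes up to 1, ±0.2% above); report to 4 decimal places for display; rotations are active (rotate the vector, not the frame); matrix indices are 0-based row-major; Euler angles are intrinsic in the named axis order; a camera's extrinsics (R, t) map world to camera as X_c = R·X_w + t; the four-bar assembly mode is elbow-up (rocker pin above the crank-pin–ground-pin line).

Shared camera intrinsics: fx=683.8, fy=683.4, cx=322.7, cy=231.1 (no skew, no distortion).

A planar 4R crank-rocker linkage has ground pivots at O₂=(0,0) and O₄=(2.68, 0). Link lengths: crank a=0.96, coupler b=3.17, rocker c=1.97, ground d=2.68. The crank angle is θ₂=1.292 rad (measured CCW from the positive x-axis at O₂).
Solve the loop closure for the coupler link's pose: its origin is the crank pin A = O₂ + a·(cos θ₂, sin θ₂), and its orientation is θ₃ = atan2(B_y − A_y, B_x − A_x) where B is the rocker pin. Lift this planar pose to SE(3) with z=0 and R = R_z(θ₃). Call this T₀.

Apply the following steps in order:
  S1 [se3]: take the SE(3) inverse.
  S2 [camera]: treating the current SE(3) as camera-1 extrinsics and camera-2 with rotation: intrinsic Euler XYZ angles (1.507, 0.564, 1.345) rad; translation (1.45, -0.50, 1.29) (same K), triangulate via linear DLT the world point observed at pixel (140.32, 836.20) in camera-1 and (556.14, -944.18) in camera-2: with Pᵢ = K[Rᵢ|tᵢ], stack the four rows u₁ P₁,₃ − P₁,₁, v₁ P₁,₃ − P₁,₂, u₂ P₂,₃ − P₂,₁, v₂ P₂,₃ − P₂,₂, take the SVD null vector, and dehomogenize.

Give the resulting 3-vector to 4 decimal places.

source (fourbar_fk): coupler pose = R=[0.9540 -0.2999 0.0000; 0.2999 0.9540 0.0000; 0.0000 0.0000 1.0000], t=(0.2642, 0.9229, 0.0000)
after S1 (invert_se3): R=[0.9540 0.2999 0.0000; -0.2999 0.9540 0.0000; 0.0000 0.0000 1.0000], t=(-0.5289, -0.8012, 0.0000)
after S2 (triangulate): (-0.3707, 1.8565, 1.2209)

result = (-0.3707, 1.8565, 1.2209)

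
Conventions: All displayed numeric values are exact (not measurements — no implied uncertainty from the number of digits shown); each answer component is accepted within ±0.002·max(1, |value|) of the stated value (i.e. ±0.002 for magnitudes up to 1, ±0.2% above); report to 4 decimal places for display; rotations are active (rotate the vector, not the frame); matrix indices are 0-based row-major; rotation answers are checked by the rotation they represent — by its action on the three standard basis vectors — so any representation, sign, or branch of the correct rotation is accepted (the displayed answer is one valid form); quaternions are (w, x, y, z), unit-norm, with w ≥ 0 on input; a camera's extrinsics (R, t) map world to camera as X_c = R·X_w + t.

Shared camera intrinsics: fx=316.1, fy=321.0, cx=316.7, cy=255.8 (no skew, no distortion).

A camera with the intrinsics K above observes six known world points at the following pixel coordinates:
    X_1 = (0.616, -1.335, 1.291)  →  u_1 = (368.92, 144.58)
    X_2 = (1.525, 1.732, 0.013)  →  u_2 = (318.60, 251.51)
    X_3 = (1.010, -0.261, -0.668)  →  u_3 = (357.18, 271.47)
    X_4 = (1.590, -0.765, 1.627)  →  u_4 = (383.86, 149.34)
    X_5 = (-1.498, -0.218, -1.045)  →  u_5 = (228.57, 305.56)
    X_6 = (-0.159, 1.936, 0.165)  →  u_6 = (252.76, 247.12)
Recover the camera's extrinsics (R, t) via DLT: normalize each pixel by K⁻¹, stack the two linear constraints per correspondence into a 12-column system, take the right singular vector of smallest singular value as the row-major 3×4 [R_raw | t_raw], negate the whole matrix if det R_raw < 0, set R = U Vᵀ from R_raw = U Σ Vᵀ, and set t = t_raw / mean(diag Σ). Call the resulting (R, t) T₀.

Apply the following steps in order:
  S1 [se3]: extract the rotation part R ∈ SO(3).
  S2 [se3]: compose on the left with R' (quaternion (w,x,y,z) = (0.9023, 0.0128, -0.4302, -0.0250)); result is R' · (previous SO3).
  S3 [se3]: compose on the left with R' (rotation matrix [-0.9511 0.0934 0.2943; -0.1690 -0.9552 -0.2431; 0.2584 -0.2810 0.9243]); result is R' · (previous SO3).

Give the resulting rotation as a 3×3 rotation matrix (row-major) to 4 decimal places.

source (pnp_recover): camera pose = R=[0.8315 -0.5475 -0.0937; -0.0189 0.1407 -0.9899; 0.5552 0.8249 0.1066], t=(-0.2701, -0.3099, 5.7799)
after S1 (rot_of_se3): [0.8315 -0.5475 -0.0937; -0.0189 0.1407 -0.9899; 0.5552 0.8249 0.1066]
after S2 (compose_so3): [0.0907 -0.9803 -0.1755; -0.0665 0.1699 -0.9832; 0.9937 0.1008 -0.0498]
after S3 (compose_so3): [0.2000 0.9779 0.0605; -0.1934 -0.0211 0.9809; 0.9605 -0.2079 0.1849]

rotation (matrix) = ((0.2000, 0.9779, 0.0605), (-0.1934, -0.0211, 0.9809), (0.9605, -0.2079, 0.1849))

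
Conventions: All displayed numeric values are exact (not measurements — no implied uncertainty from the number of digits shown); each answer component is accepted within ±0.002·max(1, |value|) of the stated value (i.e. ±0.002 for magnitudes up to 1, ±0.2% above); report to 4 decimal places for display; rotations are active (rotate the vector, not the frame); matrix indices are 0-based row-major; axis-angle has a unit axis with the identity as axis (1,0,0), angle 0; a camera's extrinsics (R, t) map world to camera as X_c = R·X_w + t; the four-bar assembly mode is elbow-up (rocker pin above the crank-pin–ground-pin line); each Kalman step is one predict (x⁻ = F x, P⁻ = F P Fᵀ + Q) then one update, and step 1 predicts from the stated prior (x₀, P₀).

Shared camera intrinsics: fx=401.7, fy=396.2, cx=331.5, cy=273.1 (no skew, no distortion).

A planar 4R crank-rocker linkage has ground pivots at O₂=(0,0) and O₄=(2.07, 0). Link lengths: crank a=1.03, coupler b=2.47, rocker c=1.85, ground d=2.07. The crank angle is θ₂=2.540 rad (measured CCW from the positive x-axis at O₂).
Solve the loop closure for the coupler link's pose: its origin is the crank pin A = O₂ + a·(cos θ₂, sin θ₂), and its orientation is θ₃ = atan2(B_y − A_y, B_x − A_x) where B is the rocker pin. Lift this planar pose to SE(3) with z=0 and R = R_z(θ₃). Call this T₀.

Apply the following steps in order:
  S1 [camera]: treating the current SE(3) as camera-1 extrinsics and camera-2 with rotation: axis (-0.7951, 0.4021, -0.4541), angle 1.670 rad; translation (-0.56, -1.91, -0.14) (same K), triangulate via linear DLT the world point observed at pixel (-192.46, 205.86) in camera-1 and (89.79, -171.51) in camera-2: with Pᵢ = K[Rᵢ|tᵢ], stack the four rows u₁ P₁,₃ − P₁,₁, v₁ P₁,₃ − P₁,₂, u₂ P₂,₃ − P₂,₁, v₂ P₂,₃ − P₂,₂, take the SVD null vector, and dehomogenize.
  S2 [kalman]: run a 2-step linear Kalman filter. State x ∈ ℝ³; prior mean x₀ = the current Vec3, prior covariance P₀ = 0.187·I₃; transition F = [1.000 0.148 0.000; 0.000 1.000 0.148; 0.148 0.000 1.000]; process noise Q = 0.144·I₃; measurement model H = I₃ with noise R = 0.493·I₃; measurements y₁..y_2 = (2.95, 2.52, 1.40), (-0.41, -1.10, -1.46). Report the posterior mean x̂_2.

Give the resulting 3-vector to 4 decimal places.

source (fourbar_fk): coupler pose = R=[0.8909 -0.4542 0.0000; 0.4542 0.8909 0.0000; 0.0000 0.0000 1.0000], t=(-0.8492, 0.5829, 0.0000)
after S1 (triangulate): (-0.9906, -0.3772, 1.1963)
after S2 (kf_track): (0.1443, 0.1278, 0.1344)

result = (0.1443, 0.1278, 0.1344)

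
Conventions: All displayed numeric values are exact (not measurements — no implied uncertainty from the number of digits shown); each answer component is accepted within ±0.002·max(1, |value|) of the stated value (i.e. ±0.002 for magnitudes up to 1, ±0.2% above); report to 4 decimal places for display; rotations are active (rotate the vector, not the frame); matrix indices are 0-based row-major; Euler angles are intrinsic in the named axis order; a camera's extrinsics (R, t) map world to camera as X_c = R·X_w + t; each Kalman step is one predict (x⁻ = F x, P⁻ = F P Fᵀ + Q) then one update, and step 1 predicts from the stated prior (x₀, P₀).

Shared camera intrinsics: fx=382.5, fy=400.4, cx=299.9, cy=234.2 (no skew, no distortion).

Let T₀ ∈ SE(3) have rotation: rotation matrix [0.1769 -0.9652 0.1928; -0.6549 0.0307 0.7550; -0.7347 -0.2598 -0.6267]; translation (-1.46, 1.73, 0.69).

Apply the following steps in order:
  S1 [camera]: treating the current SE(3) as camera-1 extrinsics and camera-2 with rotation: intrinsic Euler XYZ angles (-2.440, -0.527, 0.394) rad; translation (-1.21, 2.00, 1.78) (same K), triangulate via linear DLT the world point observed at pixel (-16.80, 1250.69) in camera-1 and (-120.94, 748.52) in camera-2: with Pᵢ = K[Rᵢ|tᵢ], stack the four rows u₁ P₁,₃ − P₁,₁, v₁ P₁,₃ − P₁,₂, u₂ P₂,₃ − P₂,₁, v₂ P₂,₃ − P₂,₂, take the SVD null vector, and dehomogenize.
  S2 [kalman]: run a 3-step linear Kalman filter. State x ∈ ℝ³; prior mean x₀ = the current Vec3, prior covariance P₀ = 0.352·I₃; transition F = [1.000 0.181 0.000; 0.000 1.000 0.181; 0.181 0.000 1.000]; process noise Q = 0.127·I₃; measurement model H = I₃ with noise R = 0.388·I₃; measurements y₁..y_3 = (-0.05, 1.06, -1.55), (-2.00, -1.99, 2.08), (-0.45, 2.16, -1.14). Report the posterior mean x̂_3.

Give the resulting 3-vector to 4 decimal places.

after S1 (triangulate): (-1.2681, -0.5146, 0.8148)
after S2 (kf_track): (-0.9082, 0.5959, -0.2150)

result = (-0.9082, 0.5959, -0.2150)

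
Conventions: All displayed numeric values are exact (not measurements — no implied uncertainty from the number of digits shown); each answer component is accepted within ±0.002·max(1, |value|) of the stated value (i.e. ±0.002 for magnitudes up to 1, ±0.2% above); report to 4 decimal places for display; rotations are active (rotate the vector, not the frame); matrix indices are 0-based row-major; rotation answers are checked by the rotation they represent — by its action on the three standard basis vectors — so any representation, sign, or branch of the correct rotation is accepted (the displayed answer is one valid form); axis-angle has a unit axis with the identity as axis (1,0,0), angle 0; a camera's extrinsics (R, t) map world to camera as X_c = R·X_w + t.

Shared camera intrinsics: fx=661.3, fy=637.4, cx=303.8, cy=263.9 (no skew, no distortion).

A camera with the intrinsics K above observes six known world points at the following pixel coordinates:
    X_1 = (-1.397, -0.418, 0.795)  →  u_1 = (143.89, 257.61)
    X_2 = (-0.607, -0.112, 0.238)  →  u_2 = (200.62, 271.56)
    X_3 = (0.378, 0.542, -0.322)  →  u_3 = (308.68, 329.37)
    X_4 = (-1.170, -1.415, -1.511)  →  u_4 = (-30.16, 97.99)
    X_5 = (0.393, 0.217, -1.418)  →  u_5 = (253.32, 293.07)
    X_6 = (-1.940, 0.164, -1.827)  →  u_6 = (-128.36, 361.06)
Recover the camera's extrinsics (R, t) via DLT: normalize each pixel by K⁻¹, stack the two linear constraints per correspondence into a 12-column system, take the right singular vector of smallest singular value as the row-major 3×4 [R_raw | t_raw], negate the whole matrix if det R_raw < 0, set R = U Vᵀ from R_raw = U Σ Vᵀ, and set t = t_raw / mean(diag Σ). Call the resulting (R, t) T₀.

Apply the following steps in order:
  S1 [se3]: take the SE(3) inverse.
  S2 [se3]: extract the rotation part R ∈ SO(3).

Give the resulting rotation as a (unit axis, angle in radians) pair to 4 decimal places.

source (pnp_recover): camera pose = R=[0.9465 0.2014 0.2521; -0.2089 0.9779 0.0033; -0.2459 -0.0558 0.9677], t=(-0.3498, 0.0500, 5.2996)
after S1 (invert_se3): R=[0.9465 -0.2089 -0.2459; 0.2014 0.9779 -0.0558; 0.2521 0.0033 0.9677], t=(1.6447, 0.3175, -5.0403)
after S2 (rot_of_se3): [0.9465 -0.2089 -0.2459; 0.2014 0.9779 -0.0558; 0.2521 0.0033 0.9677]

rotation (axis_angle) = ((0.0913, -0.7686, 0.6332), 0.3299)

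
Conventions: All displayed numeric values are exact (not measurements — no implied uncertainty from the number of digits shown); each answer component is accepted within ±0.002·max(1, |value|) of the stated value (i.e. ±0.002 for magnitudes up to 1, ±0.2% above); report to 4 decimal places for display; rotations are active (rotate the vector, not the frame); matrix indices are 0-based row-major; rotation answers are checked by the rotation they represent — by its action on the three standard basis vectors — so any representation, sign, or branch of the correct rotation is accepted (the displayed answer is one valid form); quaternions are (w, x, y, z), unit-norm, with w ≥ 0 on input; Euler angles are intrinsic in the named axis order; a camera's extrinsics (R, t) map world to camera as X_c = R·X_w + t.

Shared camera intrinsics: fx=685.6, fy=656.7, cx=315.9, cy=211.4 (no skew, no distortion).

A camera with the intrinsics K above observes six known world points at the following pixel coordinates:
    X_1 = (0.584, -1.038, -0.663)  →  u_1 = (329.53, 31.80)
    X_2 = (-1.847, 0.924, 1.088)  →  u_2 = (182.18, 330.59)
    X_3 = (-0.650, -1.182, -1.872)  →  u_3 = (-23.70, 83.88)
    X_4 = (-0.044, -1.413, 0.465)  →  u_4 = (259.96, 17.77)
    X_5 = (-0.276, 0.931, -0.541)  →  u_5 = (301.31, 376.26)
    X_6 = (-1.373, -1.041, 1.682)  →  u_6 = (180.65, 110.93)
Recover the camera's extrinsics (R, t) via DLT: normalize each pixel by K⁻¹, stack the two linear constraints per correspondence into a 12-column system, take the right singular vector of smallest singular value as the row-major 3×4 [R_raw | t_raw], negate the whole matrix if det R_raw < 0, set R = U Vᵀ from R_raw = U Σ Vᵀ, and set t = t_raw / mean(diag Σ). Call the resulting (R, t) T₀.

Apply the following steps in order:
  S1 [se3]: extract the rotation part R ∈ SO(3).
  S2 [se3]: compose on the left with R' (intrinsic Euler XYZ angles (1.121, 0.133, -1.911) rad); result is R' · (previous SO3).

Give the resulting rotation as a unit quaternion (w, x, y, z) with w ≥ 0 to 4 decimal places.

source (pnp_recover): camera pose = R=[0.9276 0.3099 0.2086; -0.2658 0.9399 -0.2144; -0.2625 0.1434 0.9542], t=(-0.0100, 0.0000, 4.5500)
after S1 (rot_of_se3): [0.9276 0.3099 0.2086; -0.2658 0.9399 -0.2144; -0.2625 0.1434 0.9542]
after S2 (compose_so3): [-0.5900 0.7947 -0.1428; -0.1742 -0.2979 -0.9386; -0.7884 -0.5288 0.3142]

rotation (quat) = (0.3265, 0.3138, 0.4944, -0.7420)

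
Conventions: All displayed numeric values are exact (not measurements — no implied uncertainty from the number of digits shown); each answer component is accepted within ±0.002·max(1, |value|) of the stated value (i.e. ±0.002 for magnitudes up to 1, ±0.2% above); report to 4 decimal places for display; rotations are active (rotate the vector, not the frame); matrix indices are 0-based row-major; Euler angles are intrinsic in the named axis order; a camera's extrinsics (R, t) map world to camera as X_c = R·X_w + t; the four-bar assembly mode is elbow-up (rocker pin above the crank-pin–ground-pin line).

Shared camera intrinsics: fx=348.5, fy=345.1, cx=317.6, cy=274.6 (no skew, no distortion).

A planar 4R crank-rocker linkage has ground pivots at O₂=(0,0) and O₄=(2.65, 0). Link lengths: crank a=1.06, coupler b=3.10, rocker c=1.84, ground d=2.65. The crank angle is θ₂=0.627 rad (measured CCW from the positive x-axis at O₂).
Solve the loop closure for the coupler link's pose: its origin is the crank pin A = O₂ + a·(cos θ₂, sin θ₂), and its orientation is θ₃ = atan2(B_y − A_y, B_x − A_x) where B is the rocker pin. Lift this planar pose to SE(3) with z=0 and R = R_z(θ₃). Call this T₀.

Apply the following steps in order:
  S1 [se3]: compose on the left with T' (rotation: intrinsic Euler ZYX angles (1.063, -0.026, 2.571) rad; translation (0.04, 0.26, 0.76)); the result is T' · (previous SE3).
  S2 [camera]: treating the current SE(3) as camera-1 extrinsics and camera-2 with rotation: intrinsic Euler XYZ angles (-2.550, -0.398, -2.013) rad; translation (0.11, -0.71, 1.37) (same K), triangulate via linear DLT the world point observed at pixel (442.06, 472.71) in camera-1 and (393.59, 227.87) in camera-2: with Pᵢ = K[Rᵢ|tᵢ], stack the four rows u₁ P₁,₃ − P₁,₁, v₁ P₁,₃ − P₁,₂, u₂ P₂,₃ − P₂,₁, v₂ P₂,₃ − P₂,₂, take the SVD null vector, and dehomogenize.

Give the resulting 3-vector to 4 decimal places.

result = (1.3852, 0.5774, -1.9995)

source (fourbar_fk): coupler pose = R=[0.9694 -0.2456 0.0000; 0.2456 0.9694 0.0000; 0.0000 0.0000 1.0000], t=(0.8584, 0.6219, 0.0000)
after S1 (compose_se3): R=[0.6501 0.5869 0.4826; 0.7433 -0.6231 -0.2435; 0.1578 0.5170 -0.8413], t=(0.9104, 0.7477, 1.1181)
after S2 (triangulate): (1.3852, 0.5774, -1.9995)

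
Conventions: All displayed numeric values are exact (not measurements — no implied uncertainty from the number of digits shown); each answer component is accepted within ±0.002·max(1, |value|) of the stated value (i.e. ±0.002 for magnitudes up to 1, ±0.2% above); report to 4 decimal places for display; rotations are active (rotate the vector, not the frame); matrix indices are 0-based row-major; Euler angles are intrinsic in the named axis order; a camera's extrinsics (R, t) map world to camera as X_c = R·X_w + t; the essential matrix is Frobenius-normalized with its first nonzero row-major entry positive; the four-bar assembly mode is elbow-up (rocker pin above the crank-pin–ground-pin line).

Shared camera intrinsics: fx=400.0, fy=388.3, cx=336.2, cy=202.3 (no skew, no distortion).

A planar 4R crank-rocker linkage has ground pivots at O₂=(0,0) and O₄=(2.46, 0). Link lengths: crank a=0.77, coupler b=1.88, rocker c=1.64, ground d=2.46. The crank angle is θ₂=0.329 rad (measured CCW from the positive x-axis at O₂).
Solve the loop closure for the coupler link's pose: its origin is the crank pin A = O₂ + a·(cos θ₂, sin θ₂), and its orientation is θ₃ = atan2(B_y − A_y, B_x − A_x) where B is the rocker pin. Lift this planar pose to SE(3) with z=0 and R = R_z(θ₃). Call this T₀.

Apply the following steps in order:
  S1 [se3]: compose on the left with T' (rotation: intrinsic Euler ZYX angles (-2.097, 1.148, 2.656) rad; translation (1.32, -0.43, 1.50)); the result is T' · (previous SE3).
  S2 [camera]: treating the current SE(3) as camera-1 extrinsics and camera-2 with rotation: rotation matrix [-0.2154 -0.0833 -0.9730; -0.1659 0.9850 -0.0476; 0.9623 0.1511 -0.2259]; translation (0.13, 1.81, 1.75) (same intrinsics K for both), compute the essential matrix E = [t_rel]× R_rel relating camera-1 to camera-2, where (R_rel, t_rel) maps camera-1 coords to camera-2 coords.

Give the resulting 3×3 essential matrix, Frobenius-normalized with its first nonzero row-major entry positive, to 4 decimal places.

matrix = [0.0895 0.2889 0.5981; 0.0728 0.5873 -0.1620; -0.0095 -0.2476 0.3362]

source (fourbar_fk): coupler pose = R=[0.7021 -0.7121 0.0000; 0.7121 0.7021 0.0000; 0.0000 0.0000 1.0000], t=(0.7287, 0.2488, 0.0000)
after S1 (compose_se3): R=[-0.8415 -0.5402 0.0015; -0.1949 0.3061 0.9318; -0.5039 0.7839 -0.3629], t=(0.9264, -0.6696, 0.8831)
after S2 (essential): [0.0895 0.2889 0.5981; 0.0728 0.5873 -0.1620; -0.0095 -0.2476 0.3362]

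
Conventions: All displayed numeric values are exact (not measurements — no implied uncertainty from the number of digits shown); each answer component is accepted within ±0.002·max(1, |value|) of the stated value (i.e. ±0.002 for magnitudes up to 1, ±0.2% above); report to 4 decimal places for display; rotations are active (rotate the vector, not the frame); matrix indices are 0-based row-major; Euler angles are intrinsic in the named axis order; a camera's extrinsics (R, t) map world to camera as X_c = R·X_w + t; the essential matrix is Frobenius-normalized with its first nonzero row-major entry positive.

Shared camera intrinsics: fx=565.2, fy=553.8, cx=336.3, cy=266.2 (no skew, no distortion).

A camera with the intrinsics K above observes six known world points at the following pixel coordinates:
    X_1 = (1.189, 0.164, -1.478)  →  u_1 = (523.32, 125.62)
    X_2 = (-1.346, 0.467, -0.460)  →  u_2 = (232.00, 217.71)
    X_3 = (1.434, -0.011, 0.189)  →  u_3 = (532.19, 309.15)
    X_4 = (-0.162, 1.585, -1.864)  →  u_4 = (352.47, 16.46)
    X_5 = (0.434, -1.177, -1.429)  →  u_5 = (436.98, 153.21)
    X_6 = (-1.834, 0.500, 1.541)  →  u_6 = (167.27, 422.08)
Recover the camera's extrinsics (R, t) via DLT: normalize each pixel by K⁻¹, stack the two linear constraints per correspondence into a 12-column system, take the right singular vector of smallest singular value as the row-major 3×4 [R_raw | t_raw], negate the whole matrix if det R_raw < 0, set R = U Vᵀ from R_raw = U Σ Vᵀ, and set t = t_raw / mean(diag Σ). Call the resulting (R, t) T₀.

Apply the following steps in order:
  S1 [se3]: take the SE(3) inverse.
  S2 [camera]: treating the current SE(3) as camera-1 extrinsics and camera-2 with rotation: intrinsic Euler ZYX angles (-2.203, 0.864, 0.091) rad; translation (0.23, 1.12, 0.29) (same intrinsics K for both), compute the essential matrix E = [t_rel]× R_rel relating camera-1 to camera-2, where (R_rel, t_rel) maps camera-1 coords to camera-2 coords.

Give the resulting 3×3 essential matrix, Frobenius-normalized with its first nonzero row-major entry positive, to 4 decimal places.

source (pnp_recover): camera pose = R=[0.9813 -0.1773 -0.0750; 0.0808 0.0258 0.9964; -0.1747 -0.9838 0.0396], t=(0.4100, 0.1000, 5.4400)
after S1 (invert_se3): R=[0.9813 0.0808 -0.1747; -0.1773 0.0258 -0.9838; -0.0750 0.9964 0.0396], t=(0.5401, 5.4220, -0.2846)
after S2 (essential): [0.5043 -0.1567 0.2696; -0.4418 0.1091 0.4405; 0.1102 -0.0519 0.4821]

matrix = [0.5043 -0.1567 0.2696; -0.4418 0.1091 0.4405; 0.1102 -0.0519 0.4821]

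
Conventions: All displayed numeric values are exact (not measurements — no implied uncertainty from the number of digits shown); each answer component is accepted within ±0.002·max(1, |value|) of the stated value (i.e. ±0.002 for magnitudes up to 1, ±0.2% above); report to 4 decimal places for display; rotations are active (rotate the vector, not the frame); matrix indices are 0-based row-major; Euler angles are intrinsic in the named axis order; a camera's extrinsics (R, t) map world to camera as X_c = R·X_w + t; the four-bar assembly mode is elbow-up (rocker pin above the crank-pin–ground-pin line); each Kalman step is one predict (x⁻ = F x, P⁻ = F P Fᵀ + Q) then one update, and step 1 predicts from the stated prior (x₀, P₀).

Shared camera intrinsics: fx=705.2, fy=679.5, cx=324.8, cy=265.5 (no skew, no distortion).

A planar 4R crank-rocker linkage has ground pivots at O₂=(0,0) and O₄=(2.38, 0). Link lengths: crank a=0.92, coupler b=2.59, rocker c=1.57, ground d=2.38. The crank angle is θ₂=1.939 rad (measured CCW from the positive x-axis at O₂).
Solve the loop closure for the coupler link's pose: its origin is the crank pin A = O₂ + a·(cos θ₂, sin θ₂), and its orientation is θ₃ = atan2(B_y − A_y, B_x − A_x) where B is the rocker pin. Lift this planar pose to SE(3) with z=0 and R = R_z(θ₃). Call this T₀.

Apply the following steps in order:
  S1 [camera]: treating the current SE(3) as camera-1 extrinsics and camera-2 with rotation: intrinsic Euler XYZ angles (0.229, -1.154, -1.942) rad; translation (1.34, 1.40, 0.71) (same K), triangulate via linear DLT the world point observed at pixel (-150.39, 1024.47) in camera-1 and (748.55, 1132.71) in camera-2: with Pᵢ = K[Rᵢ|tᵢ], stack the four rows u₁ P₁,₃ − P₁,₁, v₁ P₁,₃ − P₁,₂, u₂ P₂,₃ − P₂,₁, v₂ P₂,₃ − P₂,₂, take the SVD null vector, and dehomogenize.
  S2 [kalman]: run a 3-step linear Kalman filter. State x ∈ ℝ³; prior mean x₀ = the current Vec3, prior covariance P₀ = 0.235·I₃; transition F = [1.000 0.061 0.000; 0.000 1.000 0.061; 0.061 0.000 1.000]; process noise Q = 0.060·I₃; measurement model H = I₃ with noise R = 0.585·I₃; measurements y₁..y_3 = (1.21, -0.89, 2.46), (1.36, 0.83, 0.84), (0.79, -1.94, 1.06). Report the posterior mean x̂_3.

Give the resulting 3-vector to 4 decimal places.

result = (0.6360, -0.3865, 1.1683)

source (fourbar_fk): coupler pose = R=[0.9631 -0.2690 0.0000; 0.2690 0.9631 0.0000; 0.0000 0.0000 1.0000], t=(-0.3311, 0.8583, 0.0000)
after S1 (triangulate): (-0.1781, 0.0441, 0.7636)
after S2 (kf_track): (0.6360, -0.3865, 1.1683)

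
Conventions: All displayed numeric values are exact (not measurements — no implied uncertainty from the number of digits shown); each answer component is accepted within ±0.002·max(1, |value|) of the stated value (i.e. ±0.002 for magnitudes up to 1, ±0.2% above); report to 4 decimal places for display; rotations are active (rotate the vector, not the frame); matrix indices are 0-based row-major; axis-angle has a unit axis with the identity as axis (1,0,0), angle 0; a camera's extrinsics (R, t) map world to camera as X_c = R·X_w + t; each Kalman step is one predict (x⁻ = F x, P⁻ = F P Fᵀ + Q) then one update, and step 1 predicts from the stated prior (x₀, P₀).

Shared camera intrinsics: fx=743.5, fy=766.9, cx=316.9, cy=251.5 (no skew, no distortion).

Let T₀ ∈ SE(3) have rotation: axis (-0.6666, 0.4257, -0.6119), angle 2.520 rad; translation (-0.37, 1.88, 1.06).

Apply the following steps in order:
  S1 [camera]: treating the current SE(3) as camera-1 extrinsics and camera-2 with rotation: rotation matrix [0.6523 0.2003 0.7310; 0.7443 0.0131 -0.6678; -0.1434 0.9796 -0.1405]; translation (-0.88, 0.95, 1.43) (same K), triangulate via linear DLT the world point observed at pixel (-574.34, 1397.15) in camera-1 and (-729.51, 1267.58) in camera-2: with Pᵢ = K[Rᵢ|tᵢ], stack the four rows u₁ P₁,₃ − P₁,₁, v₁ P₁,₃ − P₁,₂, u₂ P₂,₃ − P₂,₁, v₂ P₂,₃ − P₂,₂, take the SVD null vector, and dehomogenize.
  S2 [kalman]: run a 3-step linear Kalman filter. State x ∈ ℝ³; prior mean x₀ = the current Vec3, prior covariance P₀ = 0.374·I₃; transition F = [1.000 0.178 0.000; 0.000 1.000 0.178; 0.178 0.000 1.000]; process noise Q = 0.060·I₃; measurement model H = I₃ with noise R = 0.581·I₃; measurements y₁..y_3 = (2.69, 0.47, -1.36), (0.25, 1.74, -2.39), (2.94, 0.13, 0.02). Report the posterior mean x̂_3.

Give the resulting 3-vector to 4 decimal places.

result = (1.6362, 0.2896, -0.7948)

after S1 (triangulate): (-0.0337, -0.2340, -1.4026)
after S2 (kf_track): (1.6362, 0.2896, -0.7948)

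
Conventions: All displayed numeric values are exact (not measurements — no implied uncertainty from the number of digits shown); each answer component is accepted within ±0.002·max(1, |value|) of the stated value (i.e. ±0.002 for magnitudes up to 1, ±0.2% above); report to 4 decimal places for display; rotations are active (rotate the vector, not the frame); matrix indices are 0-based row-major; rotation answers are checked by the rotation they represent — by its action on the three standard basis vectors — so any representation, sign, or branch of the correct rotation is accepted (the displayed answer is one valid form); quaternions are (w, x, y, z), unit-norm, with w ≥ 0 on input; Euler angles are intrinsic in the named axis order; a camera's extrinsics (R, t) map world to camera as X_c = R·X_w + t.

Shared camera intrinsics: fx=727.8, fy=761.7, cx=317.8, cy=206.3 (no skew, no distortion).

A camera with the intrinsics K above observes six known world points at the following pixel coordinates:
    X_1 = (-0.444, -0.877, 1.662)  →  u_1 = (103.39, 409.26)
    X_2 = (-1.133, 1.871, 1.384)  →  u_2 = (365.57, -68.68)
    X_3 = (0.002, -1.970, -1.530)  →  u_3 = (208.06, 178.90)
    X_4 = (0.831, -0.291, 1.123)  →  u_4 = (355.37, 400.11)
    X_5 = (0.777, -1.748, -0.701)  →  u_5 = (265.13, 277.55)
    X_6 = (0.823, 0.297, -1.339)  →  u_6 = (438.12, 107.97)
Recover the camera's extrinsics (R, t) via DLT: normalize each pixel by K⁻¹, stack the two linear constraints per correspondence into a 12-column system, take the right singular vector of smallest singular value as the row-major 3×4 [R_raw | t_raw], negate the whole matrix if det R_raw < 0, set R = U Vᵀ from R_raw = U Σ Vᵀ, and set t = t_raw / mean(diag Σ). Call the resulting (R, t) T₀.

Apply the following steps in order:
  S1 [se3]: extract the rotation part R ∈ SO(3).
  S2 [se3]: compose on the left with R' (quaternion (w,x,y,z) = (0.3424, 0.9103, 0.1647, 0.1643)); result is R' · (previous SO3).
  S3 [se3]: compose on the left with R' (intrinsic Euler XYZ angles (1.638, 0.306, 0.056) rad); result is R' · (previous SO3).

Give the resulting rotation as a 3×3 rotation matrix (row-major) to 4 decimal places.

source (pnp_recover): camera pose = R=[0.7401 0.6549 -0.1528; 0.5693 -0.4891 0.6609; 0.3581 -0.5761 -0.7348], t=(-0.0200, -0.2100, 4.8699)
after S1 (rot_of_se3): [0.7401 0.6549 -0.1528; 0.5693 -0.4891 0.6609; 0.3581 -0.5761 -0.7348]
after S2 (compose_so3): [0.9141 0.2551 -0.3151; -0.3035 0.9459 -0.1148; 0.2688 0.2006 0.9421]
after S3 (compose_so3): [0.9675 0.2528 -0.0101; 0.0406 -0.1946 -0.9800; -0.2497 0.9477 -0.1985]

rotation (matrix) = ((0.9675, 0.2528, -0.0101), (0.0406, -0.1946, -0.9800), (-0.2497, 0.9477, -0.1985))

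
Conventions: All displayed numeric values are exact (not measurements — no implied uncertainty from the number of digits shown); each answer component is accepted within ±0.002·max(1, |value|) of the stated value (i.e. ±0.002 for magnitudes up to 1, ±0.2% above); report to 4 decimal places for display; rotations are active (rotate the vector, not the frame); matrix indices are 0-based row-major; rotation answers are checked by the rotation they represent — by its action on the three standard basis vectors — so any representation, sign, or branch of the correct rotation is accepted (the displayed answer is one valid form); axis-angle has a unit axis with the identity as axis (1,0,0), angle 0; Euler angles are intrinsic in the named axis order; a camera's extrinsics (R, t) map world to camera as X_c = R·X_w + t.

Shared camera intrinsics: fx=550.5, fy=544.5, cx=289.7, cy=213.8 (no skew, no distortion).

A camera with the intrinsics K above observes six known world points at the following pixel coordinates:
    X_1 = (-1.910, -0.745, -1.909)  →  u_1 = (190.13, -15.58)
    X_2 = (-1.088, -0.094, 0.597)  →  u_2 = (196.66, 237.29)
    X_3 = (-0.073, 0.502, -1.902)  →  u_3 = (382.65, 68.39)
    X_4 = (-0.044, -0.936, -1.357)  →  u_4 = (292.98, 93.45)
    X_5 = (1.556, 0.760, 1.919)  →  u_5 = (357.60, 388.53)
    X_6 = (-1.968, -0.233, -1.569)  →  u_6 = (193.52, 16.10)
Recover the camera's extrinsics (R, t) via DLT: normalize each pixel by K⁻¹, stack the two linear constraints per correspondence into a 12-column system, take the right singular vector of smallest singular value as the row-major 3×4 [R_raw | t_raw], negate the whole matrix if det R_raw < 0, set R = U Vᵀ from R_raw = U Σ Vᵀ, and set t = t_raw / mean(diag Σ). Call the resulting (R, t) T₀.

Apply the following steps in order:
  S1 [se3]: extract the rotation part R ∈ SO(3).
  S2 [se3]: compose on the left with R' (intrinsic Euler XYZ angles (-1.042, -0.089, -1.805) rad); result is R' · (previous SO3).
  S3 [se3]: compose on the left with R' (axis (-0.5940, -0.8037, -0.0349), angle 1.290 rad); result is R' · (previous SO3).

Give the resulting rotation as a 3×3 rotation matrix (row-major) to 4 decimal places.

rotation (matrix) = ((-0.7025, -0.3219, 0.6348), (0.6882, -0.5346, 0.4905), (0.1815, 0.7814, 0.5970))

source (pnp_recover): camera pose = R=[0.7499 0.5392 -0.3833; 0.2191 0.3443 0.9129; 0.6242 -0.7686 0.1401], t=(0.0600, -0.0100, 6.6511)
after S1 (rot_of_se3): [0.7499 0.5392 -0.3833; 0.2191 0.3443 0.9129; 0.6242 -0.7686 0.1401]
after S2 (compose_so3): [-0.0166 0.2773 0.9606; 0.1462 -0.9498 0.2767; 0.9891 0.1450 -0.0248]
after S3 (compose_so3): [-0.7025 -0.3219 0.6348; 0.6882 -0.5346 0.4905; 0.1815 0.7814 0.5970]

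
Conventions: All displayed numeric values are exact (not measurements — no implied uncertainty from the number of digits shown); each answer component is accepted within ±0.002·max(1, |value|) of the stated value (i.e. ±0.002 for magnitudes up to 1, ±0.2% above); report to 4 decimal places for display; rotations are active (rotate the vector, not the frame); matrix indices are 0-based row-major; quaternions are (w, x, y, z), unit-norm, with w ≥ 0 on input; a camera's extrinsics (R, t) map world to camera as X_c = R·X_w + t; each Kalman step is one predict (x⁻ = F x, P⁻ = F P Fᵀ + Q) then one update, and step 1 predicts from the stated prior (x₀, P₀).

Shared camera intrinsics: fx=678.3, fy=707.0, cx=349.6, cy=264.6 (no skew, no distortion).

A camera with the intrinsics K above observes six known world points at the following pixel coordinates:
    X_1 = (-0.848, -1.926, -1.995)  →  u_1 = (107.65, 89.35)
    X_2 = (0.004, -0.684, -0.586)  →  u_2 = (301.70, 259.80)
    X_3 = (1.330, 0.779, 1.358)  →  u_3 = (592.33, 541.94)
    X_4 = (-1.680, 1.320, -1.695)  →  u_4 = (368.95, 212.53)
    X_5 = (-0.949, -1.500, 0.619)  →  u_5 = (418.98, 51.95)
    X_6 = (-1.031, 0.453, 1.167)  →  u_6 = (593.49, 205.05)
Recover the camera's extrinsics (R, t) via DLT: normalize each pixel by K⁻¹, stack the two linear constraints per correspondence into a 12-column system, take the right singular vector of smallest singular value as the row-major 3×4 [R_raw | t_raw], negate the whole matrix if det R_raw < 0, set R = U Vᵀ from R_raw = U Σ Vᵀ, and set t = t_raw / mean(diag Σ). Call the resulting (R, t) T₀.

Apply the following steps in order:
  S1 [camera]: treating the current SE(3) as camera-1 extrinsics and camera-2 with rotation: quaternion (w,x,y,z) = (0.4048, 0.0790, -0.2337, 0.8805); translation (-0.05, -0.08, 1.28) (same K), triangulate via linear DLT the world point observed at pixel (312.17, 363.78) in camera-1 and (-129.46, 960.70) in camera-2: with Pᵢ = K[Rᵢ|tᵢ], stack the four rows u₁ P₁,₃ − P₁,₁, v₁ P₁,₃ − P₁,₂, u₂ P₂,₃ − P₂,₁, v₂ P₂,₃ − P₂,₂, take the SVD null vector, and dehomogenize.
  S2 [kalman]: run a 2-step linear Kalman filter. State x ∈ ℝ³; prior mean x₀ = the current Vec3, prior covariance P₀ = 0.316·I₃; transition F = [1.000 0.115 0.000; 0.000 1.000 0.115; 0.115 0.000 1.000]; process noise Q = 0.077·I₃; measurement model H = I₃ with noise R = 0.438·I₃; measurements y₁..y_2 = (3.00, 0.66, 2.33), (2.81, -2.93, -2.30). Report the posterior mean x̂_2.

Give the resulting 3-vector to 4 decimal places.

source (pnp_recover): camera pose = R=[-0.2608 0.5238 0.8109; 0.8858 0.4638 -0.0147; -0.3838 0.7145 -0.5849], t=(0.4700, 0.2700, 5.3098)
after S1 (triangulate): (0.5192, 0.1281, -0.8845)
after S2 (kf_track): (2.0368, -0.8972, -0.4075)

result = (2.0368, -0.8972, -0.4075)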